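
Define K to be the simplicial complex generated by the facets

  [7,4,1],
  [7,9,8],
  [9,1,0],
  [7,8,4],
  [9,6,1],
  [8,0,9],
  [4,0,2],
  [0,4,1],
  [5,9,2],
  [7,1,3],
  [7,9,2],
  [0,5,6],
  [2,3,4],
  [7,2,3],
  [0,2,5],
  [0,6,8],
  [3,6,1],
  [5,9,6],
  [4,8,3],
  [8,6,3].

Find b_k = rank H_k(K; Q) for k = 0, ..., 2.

Take the total order 0 < 1 < 2 < 3 < 4 < 5 < 6 < 7 < 8 < 9 on the vertex set. Then K (dimension 2) consists of the simplices:

  0-simplices (10): [0], [1], [2], [3], [4], [5], [6], [7], [8], [9]
  1-simplices (30): (30 of them)
  2-simplices (20): (20 of them)

giving chain groups C_0 ≅ Z^10, C_1 ≅ Z^30, C_2 ≅ Z^20.

Boundary ∂_1: C_1 → C_0 maps an edge to its endpoints' difference, ∂[p,q] = q − p. For instance
  ∂[2,3] = [3] − [2].
This gives a 10×30 integer matrix of rank 9; reducing to Smith normal form yields diagonal entries (1,1,1,1,1,1,1,1,1).

Boundary ∂_2: C_2 → C_1 acts by ∂[p,q,r] = [q,r] − [p,r] + [p,q]. For instance
  ∂[7,8,9] = [8,9] − [7,9] + [7,8],
  ∂[3,6,8] = [6,8] − [3,8] + [3,6].
As a 30×20 matrix over Z this has rank 20, with invariant factors (1,1,1,1,1,1,1,1,1,1,1,1,1,1,1,1,1,1,1,2).

Reading off H_k = ker ∂_k / im ∂_{k+1}:

  H_0: rank C_0 − rank ∂_1 = 10 − 9 = 1, and the invariant factors of ∂_1 are all 1, so H_0 = Z.
  H_1: rank ker ∂_1 − rank ∂_2 = (30 − 9) − 20 = 1, and ∂_2 has invariant factor 2 > 1, so H_1 = Z ⊕ Z/2.
  H_2: rank ker ∂_2 − rank ∂_3 = (20 − 20) − 0 = 0, and there is no ∂_3, so H_2 = 0.

Hence the Betti numbers are b_0 = 1, b_1 = 1, b_2 = 0.

b_0 = 1, b_1 = 1, b_2 = 0.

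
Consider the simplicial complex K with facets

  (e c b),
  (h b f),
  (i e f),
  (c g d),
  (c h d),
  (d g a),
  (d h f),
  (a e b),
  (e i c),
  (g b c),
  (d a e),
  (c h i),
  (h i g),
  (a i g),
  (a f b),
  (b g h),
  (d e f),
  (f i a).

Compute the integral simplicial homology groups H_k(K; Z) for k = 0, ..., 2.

H_0 = Z,  H_1 = Z × Z/2,  H_2 = 0.

We work with the vertex ordering a < b < c < d < e < f < g < h < i. The simplices of K, each written with vertices in increasing order, are:

  0-simplices (9): a, b, c, d, e, f, g, h, i
  1-simplices (27): ab, ad, ae, af, ag, ai, bc, be, bf, bg, bh, cd, ce, cg, ch, ci, de, df, dg, dh, ef, ei, fh, fi, gh, gi, hi
  2-simplices (18): abe, abf, ade, adg, afi, agi, bce, bcg, bfh, bgh, cdg, cdh, cei, chi, def, dfh, efi, ghi

giving chain groups C_0 ≅ Z^9, C_1 ≅ Z^27, C_2 ≅ Z^18.

∂_1: C_1 → C_0 sends each edge [p,q] (with p < q) to q − p.
As a 9×27 matrix over Z this has rank 8, with invariant factors (1,1,1,1,1,1,1,1).

Boundary ∂_2: C_2 → C_1 sends each 2-simplex [p,q,r] to [q,r] − [p,r] + [p,q]. For instance
  ∂chi = hi − ci + ch,
  ∂cdg = dg − cg + cd.
The 27×18 boundary matrix has rank 18 and Smith normal form diag(1,1,1,1,1,1,1,1,1,1,1,1,1,1,1,1,1,2).

From H_k ≅ ker(∂_k) / im(∂_{k+1}) we obtain:

  H_0: rank C_0 − rank ∂_1 = 9 − 8 = 1, and the invariant factors of ∂_1 are all 1, so H_0 = Z.
  H_1: rank ker ∂_1 − rank ∂_2 = (27 − 8) − 18 = 1, and ∂_2 has invariant factor 2 > 1, so H_1 = Z × Z/2.
  H_2: rank ker ∂_2 − rank ∂_3 = (18 − 18) − 0 = 0, and there is no ∂_3, so H_2 = 0.

As a check, the Euler characteristic is 9 − 27 + 18 = 0, which agrees with 1 − 1 + 0 = 0.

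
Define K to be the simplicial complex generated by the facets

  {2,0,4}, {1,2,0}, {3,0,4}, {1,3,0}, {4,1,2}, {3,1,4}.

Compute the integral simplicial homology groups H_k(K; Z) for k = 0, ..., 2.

H_0 = Z,  H_1 = 0,  H_2 = Z.

Order the vertices as 0 < 1 < 2 < 3 < 4. Listing each simplex with vertices in this order, K has dimension 2 with simplices:

  0-simplices (5): [0], [1], [2], [3], [4]
  1-simplices (9): [0,1], [0,2], [0,3], [0,4], [1,2], [1,3], [1,4], [2,4], [3,4]
  2-simplices (6): [0,1,2], [0,1,3], [0,2,4], [0,3,4], [1,2,4], [1,3,4]

so the chain groups are C_0 ≅ Z^5, C_1 ≅ Z^9, C_2 ≅ Z^6.

The boundary map ∂_1: C_1 → C_0 maps an edge to its endpoints' difference, ∂[p,q] = q − p. For instance
  ∂[2,4] = [4] − [2].
This gives a 5×9 integer matrix of rank 4; reducing to Smith normal form yields diagonal entries (1,1,1,1).

The boundary map ∂_2: C_2 → C_1 acts by ∂[p,q,r] = [q,r] − [p,r] + [p,q]. For instance
  ∂[0,3,4] = [3,4] − [0,4] + [0,3],
  ∂[0,2,4] = [2,4] − [0,4] + [0,2].
This gives a 9×6 integer matrix of rank 5; reducing to Smith normal form yields diagonal entries (1,1,1,1,1).

Reading off H_k = ker ∂_k / im ∂_{k+1}:

  H_0: rank C_0 − rank ∂_1 = 5 − 4 = 1, and the invariant factors of ∂_1 are all 1, so H_0 = Z.
  H_1: rank ker ∂_1 − rank ∂_2 = (9 − 4) − 5 = 0, and the invariant factors of ∂_2 are all 1, so H_1 = 0.
  H_2: rank ker ∂_2 − rank ∂_3 = (6 − 5) − 0 = 1, and there is no ∂_3, so H_2 = Z.

As a check, the Euler characteristic is 5 − 9 + 6 = 2, which agrees with 1 − 0 + 1 = 2.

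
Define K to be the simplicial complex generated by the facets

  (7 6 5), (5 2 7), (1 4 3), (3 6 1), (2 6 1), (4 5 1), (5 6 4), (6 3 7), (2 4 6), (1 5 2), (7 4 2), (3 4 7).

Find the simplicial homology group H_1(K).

We work with the vertex ordering 1 < 2 < 3 < 4 < 5 < 6 < 7. The simplices of K, each written with vertices in increasing order, are:

  0-simplices (7): [1], [2], [3], [4], [5], [6], [7]
  1-simplices (18): [1,2], [1,3], [1,4], [1,5], [1,6], [2,4], [2,5], [2,6], [2,7], [3,4], [3,6], [3,7], [4,5], [4,6], [4,7], [5,6], [5,7], [6,7]
  2-simplices (12): [1,2,5], [1,2,6], [1,3,4], [1,3,6], [1,4,5], [2,4,6], [2,4,7], [2,5,7], [3,4,7], [3,6,7], [4,5,6], [5,6,7]

so the chain groups are C_0 ≅ Z^7, C_1 ≅ Z^18, C_2 ≅ Z^12.

The boundary map ∂_1: C_1 → C_0 sends each edge [p,q] (with p < q) to q − p. For instance
  ∂[2,6] = [6] − [2].
The 7×18 boundary matrix has rank 6 and Smith normal form diag(1,1,1,1,1,1).

∂_2: C_2 → C_1 acts by ∂[p,q,r] = [q,r] − [p,r] + [p,q]. For instance
  ∂[2,4,7] = [4,7] − [2,7] + [2,4],
  ∂[5,6,7] = [6,7] − [5,7] + [5,6].
This gives a 18×12 integer matrix of rank 12; reducing to Smith normal form yields diagonal entries (1,1,1,1,1,1,1,1,1,1,1,2).

Computing H_k = (kernel of ∂_k) / (image of ∂_{k+1}):

  H_1: rank ker ∂_1 − rank ∂_2 = (18 − 6) − 12 = 0, and ∂_2 has invariant factor 2 > 1, so H_1 ≅ Z/2.

(K is a triangulation of the real projective plane RP^2.)

H_1 ≅ Z/2.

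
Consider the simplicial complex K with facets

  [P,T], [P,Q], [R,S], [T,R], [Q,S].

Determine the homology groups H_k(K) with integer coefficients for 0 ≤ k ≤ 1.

Fix the vertex order P < Q < R < S < T and write every simplex with vertices in increasing order. Then dim K = 1 and the simplices of K are:

  0-simplices (5): P, Q, R, S, T
  1-simplices (5): PQ, PT, QS, RS, RT

Hence C_0 ≅ Z^5, C_1 ≅ Z^5.

Boundary ∂_1: C_1 → C_0 is given by ∂[p,q] = [q] − [p].
This gives a 5×5 integer matrix of rank 4; reducing to Smith normal form yields diagonal entries (1,1,1,1).

Computing H_k = (kernel of ∂_k) / (image of ∂_{k+1}):

  H_0: rank C_0 − rank ∂_1 = 5 − 4 = 1, and the invariant factors of ∂_1 are all 1, so H_0 ≅ Z.
  H_1: rank ker ∂_1 − rank ∂_2 = (5 − 4) − 0 = 1, and there is no ∂_2, so H_1 ≅ Z.

As a check, the Euler characteristic is 5 − 5 = 0, which agrees with 1 − 1 = 0.

H_0 ≅ Z,  H_1 ≅ Z.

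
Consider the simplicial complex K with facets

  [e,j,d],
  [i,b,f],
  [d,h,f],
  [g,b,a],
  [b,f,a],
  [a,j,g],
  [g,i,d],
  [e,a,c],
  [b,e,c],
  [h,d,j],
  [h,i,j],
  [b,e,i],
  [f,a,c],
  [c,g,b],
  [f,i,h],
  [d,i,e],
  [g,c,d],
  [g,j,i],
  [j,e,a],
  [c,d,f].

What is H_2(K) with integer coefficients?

H_2 ≅ 0.

Fix the vertex order a < b < c < d < e < f < g < h < i < j and write every simplex with vertices in increasing order. Then dim K = 2 and the simplices of K are:

  0-simplices (10): a, b, c, d, e, f, g, h, i, j
  1-simplices (30): ab, ac, ae, af, ag, aj, bc, be, bf, bg, bi, cd, ce, cf, cg, de, df, dg, dh, di, dj, ei, ej, fh, fi, gi, gj, hi, hj, ij
  2-simplices (20): abf, abg, ace, acf, aej, agj, bce, bcg, bei, bfi, cdf, cdg, dei, dej, dfh, dgi, dhj, fhi, gij, hij

Hence C_0 ≅ Z^10, C_1 ≅ Z^30, C_2 ≅ Z^20.

The boundary map ∂_1: C_1 → C_0 is given by ∂[p,q] = [q] − [p]. For instance
  ∂ac = c − a.
The resulting 10×30 matrix has rank 9, and its Smith normal form has invariant factors (1,1,1,1,1,1,1,1,1).

Boundary ∂_2: C_2 → C_1 sends each 2-simplex [p,q,r] to [q,r] − [p,r] + [p,q]. For instance
  ∂ace = ce − ae + ac,
  ∂bei = ei − bi + be.
This gives a 30×20 integer matrix of rank 20; reducing to Smith normal form yields diagonal entries (1,1,1,1,1,1,1,1,1,1,1,1,1,1,1,1,1,1,1,2).

Computing H_k = (kernel of ∂_k) / (image of ∂_{k+1}):

  H_2: rank ker ∂_2 − rank ∂_3 = (20 − 20) − 0 = 0, and there is no ∂_3, so H_2 = 0.

(K is a triangulation of the Klein bottle.)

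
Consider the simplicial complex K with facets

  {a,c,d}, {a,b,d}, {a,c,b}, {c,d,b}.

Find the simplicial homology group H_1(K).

We work with the vertex ordering a < b < c < d. The simplices of K, each written with vertices in increasing order, are:

  0-simplices (4): a, b, c, d
  1-simplices (6): ab, ac, ad, bc, bd, cd
  2-simplices (4): abc, abd, acd, bcd

giving chain groups C_0 ≅ Z^4, C_1 ≅ Z^6, C_2 ≅ Z^4.

Boundary ∂_1: C_1 → C_0 sends each edge [p,q] (with p < q) to q − p. For instance
  ∂ab = b − a.
This gives a 4×6 integer matrix of rank 3; reducing to Smith normal form yields diagonal entries (1,1,1).

The boundary map ∂_2: C_2 → C_1 maps a triangle to the signed sum of its edges. For instance
  ∂acd = cd − ad + ac,
  ∂bcd = cd − bd + bc.
The resulting 6×4 matrix has rank 3, and its Smith normal form has invariant factors (1,1,1).

Now H_k = ker ∂_k / im ∂_{k+1}, so:

  H_1: rank ker ∂_1 − rank ∂_2 = (6 − 3) − 3 = 0, and the invariant factors of ∂_2 are all 1, so H_1 = 0.

H_1 = 0.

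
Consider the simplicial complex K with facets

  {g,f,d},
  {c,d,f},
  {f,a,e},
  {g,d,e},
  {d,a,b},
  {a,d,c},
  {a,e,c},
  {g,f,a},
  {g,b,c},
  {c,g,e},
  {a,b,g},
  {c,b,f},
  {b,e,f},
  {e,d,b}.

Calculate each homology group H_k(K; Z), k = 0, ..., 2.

H_0 = Z,  H_1 = Z^2,  H_2 = Z.

Order the vertices as a < b < c < d < e < f < g. Listing each simplex with vertices in this order, K has dimension 2 with simplices:

  0-simplices (7): a, b, c, d, e, f, g
  1-simplices (21): ab, ac, ad, ae, af, ag, bc, bd, be, bf, bg, cd, ce, cf, cg, de, df, dg, ef, eg, fg
  2-simplices (14): abd, abg, acd, ace, aef, afg, bcf, bcg, bde, bef, cdf, ceg, deg, dfg

so the chain groups are C_0 ≅ Z^7, C_1 ≅ Z^21, C_2 ≅ Z^14.

The boundary map ∂_1: C_1 → C_0 maps an edge to its endpoints' difference, ∂[p,q] = q − p. For instance
  ∂df = f − d.
The resulting 7×21 matrix has rank 6, and its Smith normal form has invariant factors (1,1,1,1,1,1).

∂_2: C_2 → C_1 sends each 2-simplex [p,q,r] to [q,r] − [p,r] + [p,q]. For instance
  ∂ace = ce − ae + ac,
  ∂ceg = eg − cg + ce.
As a 21×14 matrix over Z this has rank 13, with invariant factors (1,1,1,1,1,1,1,1,1,1,1,1,1).

From H_k ≅ ker(∂_k) / im(∂_{k+1}) we obtain:

  H_0: rank C_0 − rank ∂_1 = 7 − 6 = 1, and the invariant factors of ∂_1 are all 1, so H_0 = Z.
  H_1: rank ker ∂_1 − rank ∂_2 = (21 − 6) − 13 = 2, and the invariant factors of ∂_2 are all 1, so H_1 = Z^2.
  H_2: rank ker ∂_2 − rank ∂_3 = (14 − 13) − 0 = 1, and there is no ∂_3, so H_2 = Z.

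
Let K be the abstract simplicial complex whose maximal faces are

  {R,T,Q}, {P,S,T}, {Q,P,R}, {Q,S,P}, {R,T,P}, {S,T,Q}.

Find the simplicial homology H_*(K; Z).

Order the vertices as P < Q < R < S < T. Listing each simplex with vertices in this order, K has dimension 2 with simplices:

  0-simplices (5): P, Q, R, S, T
  1-simplices (9): PQ, PR, PS, PT, QR, QS, QT, RT, ST
  2-simplices (6): PQR, PQS, PRT, PST, QRT, QST

Hence C_0 ≅ Z^5, C_1 ≅ Z^9, C_2 ≅ Z^6.

The boundary map ∂_1: C_1 → C_0 is given by ∂[p,q] = [q] − [p]. For instance
  ∂PS = S − P.
The resulting 5×9 matrix has rank 4, and its Smith normal form has invariant factors (1,1,1,1).

∂_2: C_2 → C_1 sends each 2-simplex [p,q,r] to [q,r] − [p,r] + [p,q]. For instance
  ∂PQS = QS − PS + PQ,
  ∂QRT = RT − QT + QR.
As a 9×6 matrix over Z this has rank 5, with invariant factors (1,1,1,1,1).

Reading off H_k = ker ∂_k / im ∂_{k+1}:

  H_0: rank C_0 − rank ∂_1 = 5 − 4 = 1, and the invariant factors of ∂_1 are all 1, so H_0 ≅ Z.
  H_1: rank ker ∂_1 − rank ∂_2 = (9 − 4) − 5 = 0, and the invariant factors of ∂_2 are all 1, so H_1 ≅ 0.
  H_2: rank ker ∂_2 − rank ∂_3 = (6 − 5) − 0 = 1, and there is no ∂_3, so H_2 ≅ Z.

As a check, the Euler characteristic is 5 − 9 + 6 = 2, which agrees with 1 − 0 + 1 = 2.
(K is a triangulation of the 2-sphere S^2.)

H_0 ≅ Z,  H_1 = 0,  H_2 ≅ Z.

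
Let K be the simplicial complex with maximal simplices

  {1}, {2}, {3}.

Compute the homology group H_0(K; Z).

H_0 = Z^3.

K has 3 vertices.
rank ∂_0 = 0, rank ∂_1 = 0 ⇒ b_0 = 3 − 0 − 0 = 3. So H_0 ≅ Z^3.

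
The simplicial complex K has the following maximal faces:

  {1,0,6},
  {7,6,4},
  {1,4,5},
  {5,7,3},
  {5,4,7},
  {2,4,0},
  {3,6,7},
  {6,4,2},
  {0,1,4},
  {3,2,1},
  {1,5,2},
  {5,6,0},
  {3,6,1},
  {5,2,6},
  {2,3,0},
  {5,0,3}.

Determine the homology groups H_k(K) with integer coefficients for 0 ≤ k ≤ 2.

Fix the vertex order 0 < 1 < 2 < 3 < 4 < 5 < 6 < 7 and write every simplex with vertices in increasing order. Then dim K = 2 and the simplices of K are:

  0-simplices (8): [0], [1], [2], [3], [4], [5], [6], [7]
  1-simplices (24): (24 of them)
  2-simplices (16): [0,1,4], [0,1,6], [0,2,3], [0,2,4], [0,3,5], [0,5,6], [1,2,3], [1,2,5], [1,3,6], [1,4,5], [2,4,6], [2,5,6], [3,5,7], [3,6,7], [4,5,7], [4,6,7]

so the chain groups are C_0 ≅ Z^8, C_1 ≅ Z^24, C_2 ≅ Z^16.

∂_1: C_1 → C_0 is given by ∂[p,q] = [q] − [p].
The resulting 8×24 matrix has rank 7, and its Smith normal form has invariant factors (1,1,1,1,1,1,1).

∂_2: C_2 → C_1 acts by ∂[p,q,r] = [q,r] − [p,r] + [p,q]. For instance
  ∂[0,3,5] = [3,5] − [0,5] + [0,3],
  ∂[4,5,7] = [5,7] − [4,7] + [4,5].
The 24×16 boundary matrix has rank 15 and Smith normal form diag(1,1,1,1,1,1,1,1,1,1,1,1,1,1,1).

Computing H_k = (kernel of ∂_k) / (image of ∂_{k+1}):

  H_0: rank C_0 − rank ∂_1 = 8 − 7 = 1, and the invariant factors of ∂_1 are all 1, so H_0 = Z.
  H_1: rank ker ∂_1 − rank ∂_2 = (24 − 7) − 15 = 2, and the invariant factors of ∂_2 are all 1, so H_1 = Z^2.
  H_2: rank ker ∂_2 − rank ∂_3 = (16 − 15) − 0 = 1, and there is no ∂_3, so H_2 = Z.

(K is a triangulation of the torus T^2.)

H_0 ≅ Z,  H_1 ≅ Z^2,  H_2 ≅ Z.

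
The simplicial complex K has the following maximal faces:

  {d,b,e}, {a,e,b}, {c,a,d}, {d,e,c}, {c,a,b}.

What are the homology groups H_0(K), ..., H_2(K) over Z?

Order the vertices as a < b < c < d < e. Listing each simplex with vertices in this order, K has dimension 2 with simplices:

  0-simplices (5): a, b, c, d, e
  1-simplices (10): ab, ac, ad, ae, bc, bd, be, cd, ce, de
  2-simplices (5): abc, abe, acd, bde, cde

so the chain groups are C_0 ≅ Z^5, C_1 ≅ Z^10, C_2 ≅ Z^5.

Boundary ∂_1: C_1 → C_0 sends each edge [p,q] (with p < q) to q − p. For instance
  ∂ad = d − a.
The 5×10 boundary matrix has rank 4 and Smith normal form diag(1,1,1,1).

∂_2: C_2 → C_1 sends each 2-simplex [p,q,r] to [q,r] − [p,r] + [p,q]. For instance
  ∂acd = cd − ad + ac,
  ∂abe = be − ae + ab.
The resulting 10×5 matrix has rank 5, and its Smith normal form has invariant factors (1,1,1,1,1).

Reading off H_k = ker ∂_k / im ∂_{k+1}:

  H_0: rank C_0 − rank ∂_1 = 5 − 4 = 1, and the invariant factors of ∂_1 are all 1, so H_0 ≅ Z.
  H_1: rank ker ∂_1 − rank ∂_2 = (10 − 4) − 5 = 1, and the invariant factors of ∂_2 are all 1, so H_1 ≅ Z.
  H_2: rank ker ∂_2 − rank ∂_3 = (5 − 5) − 0 = 0, and there is no ∂_3, so H_2 ≅ 0.

H_0 ≅ Z,  H_1 ≅ Z,  H_2 = 0.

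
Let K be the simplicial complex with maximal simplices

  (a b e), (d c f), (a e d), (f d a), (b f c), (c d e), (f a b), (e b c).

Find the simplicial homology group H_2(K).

H_2 ≅ Z.

Fix the vertex order a < b < c < d < e < f and write every simplex with vertices in increasing order. Then dim K = 2 and the simplices of K are:

  0-simplices (6): a, b, c, d, e, f
  1-simplices (12): ab, ad, ae, af, bc, be, bf, cd, ce, cf, de, df
  2-simplices (8): abe, abf, ade, adf, bce, bcf, cde, cdf

Hence C_0 ≅ Z^6, C_1 ≅ Z^12, C_2 ≅ Z^8.

Boundary ∂_1: C_1 → C_0 sends each edge [p,q] (with p < q) to q − p. For instance
  ∂de = e − d.
As a 6×12 matrix over Z this has rank 5, with invariant factors (1,1,1,1,1).

The boundary map ∂_2: C_2 → C_1 acts by ∂[p,q,r] = [q,r] − [p,r] + [p,q]. For instance
  ∂adf = df − af + ad,
  ∂bce = ce − be + bc.
This gives a 12×8 integer matrix of rank 7; reducing to Smith normal form yields diagonal entries (1,1,1,1,1,1,1).

From H_k ≅ ker(∂_k) / im(∂_{k+1}) we obtain:

  H_2: rank ker ∂_2 − rank ∂_3 = (8 − 7) − 0 = 1, and there is no ∂_3, so H_2 = Z.

(K is a triangulation of the 2-sphere S^2.)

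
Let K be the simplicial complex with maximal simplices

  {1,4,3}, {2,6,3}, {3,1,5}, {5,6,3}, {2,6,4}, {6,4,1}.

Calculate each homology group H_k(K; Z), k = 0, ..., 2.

H_0 ≅ Z,  H_1 ≅ Z,  H_2 = 0.

We work with the vertex ordering 1 < 2 < 3 < 4 < 5 < 6. The simplices of K, each written with vertices in increasing order, are:

  0-simplices (6): [1], [2], [3], [4], [5], [6]
  1-simplices (12): [1,3], [1,4], [1,5], [1,6], [2,3], [2,4], [2,6], [3,4], [3,5], [3,6], [4,6], [5,6]
  2-simplices (6): [1,3,4], [1,3,5], [1,4,6], [2,3,6], [2,4,6], [3,5,6]

so the chain groups are C_0 ≅ Z^6, C_1 ≅ Z^12, C_2 ≅ Z^6.

The boundary map ∂_1: C_1 → C_0 sends each edge [p,q] (with p < q) to q − p. For instance
  ∂[1,6] = [6] − [1].
This gives a 6×12 integer matrix of rank 5; reducing to Smith normal form yields diagonal entries (1,1,1,1,1).

∂_2: C_2 → C_1 maps a triangle to the signed sum of its edges. For instance
  ∂[3,5,6] = [5,6] − [3,6] + [3,5],
  ∂[2,4,6] = [4,6] − [2,6] + [2,4].
As a 12×6 matrix over Z this has rank 6, with invariant factors (1,1,1,1,1,1).

Reading off H_k = ker ∂_k / im ∂_{k+1}:

  H_0: rank C_0 − rank ∂_1 = 6 − 5 = 1, and the invariant factors of ∂_1 are all 1, so H_0 = Z.
  H_1: rank ker ∂_1 − rank ∂_2 = (12 − 5) − 6 = 1, and the invariant factors of ∂_2 are all 1, so H_1 = Z.
  H_2: rank ker ∂_2 − rank ∂_3 = (6 − 6) − 0 = 0, and there is no ∂_3, so H_2 = 0.

As a check, the Euler characteristic is 6 − 12 + 6 = 0, which agrees with 1 − 1 + 0 = 0.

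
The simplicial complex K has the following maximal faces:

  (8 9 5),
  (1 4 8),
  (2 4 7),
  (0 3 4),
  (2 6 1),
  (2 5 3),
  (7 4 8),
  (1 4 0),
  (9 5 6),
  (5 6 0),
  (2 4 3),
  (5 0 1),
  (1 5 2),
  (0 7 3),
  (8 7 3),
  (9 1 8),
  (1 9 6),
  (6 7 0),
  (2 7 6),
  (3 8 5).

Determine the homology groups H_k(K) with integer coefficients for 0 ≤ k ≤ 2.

Take the total order 0 < 1 < 2 < 3 < 4 < 5 < 6 < 7 < 8 < 9 on the vertex set. Then K (dimension 2) consists of the simplices:

  0-simplices (10): [0], [1], [2], [3], [4], [5], [6], [7], [8], [9]
  1-simplices (30): (30 of them)
  2-simplices (20): (20 of them)

so the chain groups are C_0 ≅ Z^10, C_1 ≅ Z^30, C_2 ≅ Z^20.

The boundary map ∂_1: C_1 → C_0 sends each edge [p,q] (with p < q) to q − p. For instance
  ∂[0,6] = [6] − [0].
The 10×30 boundary matrix has rank 9 and Smith normal form diag(1,1,1,1,1,1,1,1,1).

Boundary ∂_2: C_2 → C_1 sends each 2-simplex [p,q,r] to [q,r] − [p,r] + [p,q]. For instance
  ∂[4,7,8] = [7,8] − [4,8] + [4,7],
  ∂[1,2,6] = [2,6] − [1,6] + [1,2].
The resulting 30×20 matrix has rank 20, and its Smith normal form has invariant factors (1,1,1,1,1,1,1,1,1,1,1,1,1,1,1,1,1,1,1,2).

Computing H_k = (kernel of ∂_k) / (image of ∂_{k+1}):

  H_0: rank C_0 − rank ∂_1 = 10 − 9 = 1, and the invariant factors of ∂_1 are all 1, so H_0 ≅ Z.
  H_1: rank ker ∂_1 − rank ∂_2 = (30 − 9) − 20 = 1, and ∂_2 has invariant factor 2 > 1, so H_1 ≅ Z × Z/2.
  H_2: rank ker ∂_2 − rank ∂_3 = (20 − 20) − 0 = 0, and there is no ∂_3, so H_2 ≅ 0.

(K is a triangulation of the Klein bottle.)

H_0 ≅ Z,  H_1 ≅ Z × Z/2,  H_2 = 0.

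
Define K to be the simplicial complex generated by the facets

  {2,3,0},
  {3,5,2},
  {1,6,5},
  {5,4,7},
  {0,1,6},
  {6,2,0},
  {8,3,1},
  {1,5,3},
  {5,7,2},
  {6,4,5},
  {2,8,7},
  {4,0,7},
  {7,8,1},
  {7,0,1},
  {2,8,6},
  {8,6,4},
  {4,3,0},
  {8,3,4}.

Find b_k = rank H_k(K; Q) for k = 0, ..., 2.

b_0 = 1, b_1 = 2, b_2 = 1.

K has 9 vertices, 27 edges, 18 triangles.
rank ∂_0 = 0, rank ∂_1 = 8 ⇒ b_0 = 9 − 0 − 8 = 1; all invariant factors of ∂_1 are 1 so no torsion. So H_0 = Z.
rank ∂_1 = 8, rank ∂_2 = 17 ⇒ b_1 = 27 − 8 − 17 = 2; all invariant factors of ∂_2 are 1 so no torsion. So H_1 = Z^2.
rank ∂_2 = 17, rank ∂_3 = 0 ⇒ b_2 = 18 − 17 − 0 = 1. So H_2 = Z.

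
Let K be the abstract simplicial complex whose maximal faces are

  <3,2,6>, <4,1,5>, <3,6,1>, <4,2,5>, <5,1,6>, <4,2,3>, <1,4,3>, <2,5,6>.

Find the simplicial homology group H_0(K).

K has 6 vertices, 12 edges, 8 triangles.
rank ∂_0 = 0, rank ∂_1 = 5 ⇒ b_0 = 6 − 0 − 5 = 1; all invariant factors of ∂_1 are 1 so no torsion. So H_0 ≅ Z.

H_0 = Z.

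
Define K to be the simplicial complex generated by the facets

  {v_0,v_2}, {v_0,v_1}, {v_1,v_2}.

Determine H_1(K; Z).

H_1 ≅ Z.

Order the vertices as v_0 < v_1 < v_2. Listing each simplex with vertices in this order, K has dimension 1 with simplices:

  0-simplices (3): [v_0], [v_1], [v_2]
  1-simplices (3): [v_0,v_1], [v_0,v_2], [v_1,v_2]

so the chain groups are C_0 ≅ Z^3, C_1 ≅ Z^3.

∂_1: C_1 → C_0 maps an edge to its endpoints' difference, ∂[p,q] = q − p.
The 3×3 boundary matrix has rank 2 and Smith normal form diag(1,1).

Computing H_k = (kernel of ∂_k) / (image of ∂_{k+1}):

  H_1: rank ker ∂_1 − rank ∂_2 = (3 − 2) − 0 = 1, and there is no ∂_2, so H_1 = Z.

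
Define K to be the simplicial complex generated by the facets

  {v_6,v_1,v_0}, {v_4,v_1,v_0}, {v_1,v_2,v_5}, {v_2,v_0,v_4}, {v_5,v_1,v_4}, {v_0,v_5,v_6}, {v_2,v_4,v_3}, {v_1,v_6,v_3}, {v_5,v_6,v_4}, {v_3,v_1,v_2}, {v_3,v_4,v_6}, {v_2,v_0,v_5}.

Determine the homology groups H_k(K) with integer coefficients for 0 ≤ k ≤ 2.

H_0 ≅ Z,  H_1 ≅ Z/2,  H_2 = 0.

Order the vertices as v_0 < v_1 < v_2 < v_3 < v_4 < v_5 < v_6. Listing each simplex with vertices in this order, K has dimension 2 with simplices:

  0-simplices (7): [v_0], [v_1], [v_2], [v_3], [v_4], [v_5], [v_6]
  1-simplices (18): (18 of them)
  2-simplices (12): (12 of them)

giving chain groups C_0 ≅ Z^7, C_1 ≅ Z^18, C_2 ≅ Z^12.

The boundary map ∂_1: C_1 → C_0 maps an edge to its endpoints' difference, ∂[p,q] = q − p. For instance
  ∂[v_1,v_6] = [v_6] − [v_1].
As a 7×18 matrix over Z this has rank 6, with invariant factors (1,1,1,1,1,1).

∂_2: C_2 → C_1 sends each 2-simplex [p,q,r] to [q,r] − [p,r] + [p,q]. For instance
  ∂[v_1,v_4,v_5] = [v_4,v_5] − [v_1,v_5] + [v_1,v_4],
  ∂[v_0,v_1,v_4] = [v_1,v_4] − [v_0,v_4] + [v_0,v_1].
The 18×12 boundary matrix has rank 12 and Smith normal form diag(1,1,1,1,1,1,1,1,1,1,1,2).

From H_k ≅ ker(∂_k) / im(∂_{k+1}) we obtain:

  H_0: rank C_0 − rank ∂_1 = 7 − 6 = 1, and the invariant factors of ∂_1 are all 1, so H_0 ≅ Z.
  H_1: rank ker ∂_1 − rank ∂_2 = (18 − 6) − 12 = 0, and ∂_2 has invariant factor 2 > 1, so H_1 ≅ Z/2.
  H_2: rank ker ∂_2 − rank ∂_3 = (12 − 12) − 0 = 0, and there is no ∂_3, so H_2 ≅ 0.

(K is a triangulation of the real projective plane RP^2.)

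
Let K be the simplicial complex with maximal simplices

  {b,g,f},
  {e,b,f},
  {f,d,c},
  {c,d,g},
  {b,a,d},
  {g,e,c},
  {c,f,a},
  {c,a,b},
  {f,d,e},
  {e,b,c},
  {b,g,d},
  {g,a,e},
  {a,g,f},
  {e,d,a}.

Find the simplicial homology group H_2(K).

K has 7 vertices, 21 edges, 14 triangles.
rank ∂_2 = 13, rank ∂_3 = 0 ⇒ b_2 = 14 − 13 − 0 = 1. So H_2 = Z.

H_2 ≅ Z.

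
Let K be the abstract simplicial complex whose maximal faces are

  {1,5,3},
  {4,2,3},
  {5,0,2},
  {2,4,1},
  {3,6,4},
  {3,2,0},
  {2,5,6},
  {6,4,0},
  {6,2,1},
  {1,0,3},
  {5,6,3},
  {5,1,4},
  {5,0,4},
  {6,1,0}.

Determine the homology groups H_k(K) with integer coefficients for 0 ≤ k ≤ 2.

H_0 ≅ Z,  H_1 ≅ Z^2,  H_2 ≅ Z.

K has 7 vertices, 21 edges, 14 triangles.
rank ∂_0 = 0, rank ∂_1 = 6 ⇒ b_0 = 7 − 0 − 6 = 1; all invariant factors of ∂_1 are 1 so no torsion. So H_0 = Z.
rank ∂_1 = 6, rank ∂_2 = 13 ⇒ b_1 = 21 − 6 − 13 = 2; all invariant factors of ∂_2 are 1 so no torsion. So H_1 = Z^2.
rank ∂_2 = 13, rank ∂_3 = 0 ⇒ b_2 = 14 − 13 − 0 = 1. So H_2 = Z.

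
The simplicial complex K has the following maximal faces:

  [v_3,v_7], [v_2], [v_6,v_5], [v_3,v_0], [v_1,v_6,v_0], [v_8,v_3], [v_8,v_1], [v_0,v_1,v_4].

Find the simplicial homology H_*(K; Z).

H_0 ≅ Z^2,  H_1 ≅ Z,  H_2 = 0.

K has 9 vertices, 10 edges, 2 triangles.
rank ∂_0 = 0, rank ∂_1 = 7 ⇒ b_0 = 9 − 0 − 7 = 2; all invariant factors of ∂_1 are 1 so no torsion. So H_0 = Z^2.
rank ∂_1 = 7, rank ∂_2 = 2 ⇒ b_1 = 10 − 7 − 2 = 1; all invariant factors of ∂_2 are 1 so no torsion. So H_1 = Z.
rank ∂_2 = 2, rank ∂_3 = 0 ⇒ b_2 = 2 − 2 − 0 = 0. So H_2 = 0.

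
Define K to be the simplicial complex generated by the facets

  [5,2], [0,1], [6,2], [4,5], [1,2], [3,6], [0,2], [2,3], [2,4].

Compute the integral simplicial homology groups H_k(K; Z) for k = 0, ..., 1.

H_0 ≅ Z,  H_1 ≅ Z^3.

Fix the vertex order 0 < 1 < 2 < 3 < 4 < 5 < 6 and write every simplex with vertices in increasing order. Then dim K = 1 and the simplices of K are:

  0-simplices (7): [0], [1], [2], [3], [4], [5], [6]
  1-simplices (9): [0,1], [0,2], [1,2], [2,3], [2,4], [2,5], [2,6], [3,6], [4,5]

Hence C_0 ≅ Z^7, C_1 ≅ Z^9.

Boundary ∂_1: C_1 → C_0 sends each edge [p,q] (with p < q) to q − p. For instance
  ∂[2,6] = [6] − [2].
As a 7×9 matrix over Z this has rank 6, with invariant factors (1,1,1,1,1,1).

Computing H_k = (kernel of ∂_k) / (image of ∂_{k+1}):

  H_0: rank C_0 − rank ∂_1 = 7 − 6 = 1, and the invariant factors of ∂_1 are all 1, so H_0 ≅ Z.
  H_1: rank ker ∂_1 − rank ∂_2 = (9 − 6) − 0 = 3, and there is no ∂_2, so H_1 ≅ Z^3.

As a check, the Euler characteristic is 7 − 9 = -2, which agrees with 1 − 3 = -2.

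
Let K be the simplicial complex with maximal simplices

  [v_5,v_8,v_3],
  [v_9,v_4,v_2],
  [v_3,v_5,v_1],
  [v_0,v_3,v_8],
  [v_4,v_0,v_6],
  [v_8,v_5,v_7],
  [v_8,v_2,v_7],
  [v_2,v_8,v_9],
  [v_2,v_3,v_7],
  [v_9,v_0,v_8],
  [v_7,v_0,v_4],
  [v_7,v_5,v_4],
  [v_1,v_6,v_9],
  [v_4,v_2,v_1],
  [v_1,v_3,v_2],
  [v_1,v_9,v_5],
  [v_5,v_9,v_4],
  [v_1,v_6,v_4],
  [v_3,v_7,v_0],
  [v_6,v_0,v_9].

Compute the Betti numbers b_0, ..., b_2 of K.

b_0 = 1, b_1 = 1, b_2 = 0.

Order the vertices as v_0 < v_1 < v_2 < v_3 < v_4 < v_5 < v_6 < v_7 < v_8 < v_9. Listing each simplex with vertices in this order, K has dimension 2 with simplices:

  0-simplices (10): [v_0], [v_1], [v_2], [v_3], [v_4], [v_5], [v_6], [v_7], [v_8], [v_9]
  1-simplices (30): (30 of them)
  2-simplices (20): (20 of them)

so the chain groups are C_0 ≅ Z^10, C_1 ≅ Z^30, C_2 ≅ Z^20.

∂_1: C_1 → C_0 maps an edge to its endpoints' difference, ∂[p,q] = q − p. For instance
  ∂[v_2,v_8] = [v_8] − [v_2].
The resulting 10×30 matrix has rank 9, and its Smith normal form has invariant factors (1,1,1,1,1,1,1,1,1).

The boundary map ∂_2: C_2 → C_1 sends each 2-simplex [p,q,r] to [q,r] − [p,r] + [p,q]. For instance
  ∂[v_1,v_2,v_4] = [v_2,v_4] − [v_1,v_4] + [v_1,v_2],
  ∂[v_1,v_4,v_6] = [v_4,v_6] − [v_1,v_6] + [v_1,v_4].
The resulting 30×20 matrix has rank 20, and its Smith normal form has invariant factors (1,1,1,1,1,1,1,1,1,1,1,1,1,1,1,1,1,1,1,2).

Reading off H_k = ker ∂_k / im ∂_{k+1}:

  H_0: rank C_0 − rank ∂_1 = 10 − 9 = 1, and the invariant factors of ∂_1 are all 1, so H_0 ≅ Z.
  H_1: rank ker ∂_1 − rank ∂_2 = (30 − 9) − 20 = 1, and ∂_2 has invariant factor 2 > 1, so H_1 ≅ Z × Z/2.
  H_2: rank ker ∂_2 − rank ∂_3 = (20 − 20) − 0 = 0, and there is no ∂_3, so H_2 ≅ 0.

Hence the Betti numbers are b_0 = 1, b_1 = 1, b_2 = 0.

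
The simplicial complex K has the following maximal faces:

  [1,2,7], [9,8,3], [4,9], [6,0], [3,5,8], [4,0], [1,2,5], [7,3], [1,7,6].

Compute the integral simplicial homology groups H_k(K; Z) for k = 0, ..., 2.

Fix the vertex order 0 < 1 < 2 < 3 < 4 < 5 < 6 < 7 < 8 < 9 and write every simplex with vertices in increasing order. Then dim K = 2 and the simplices of K are:

  0-simplices (10): [0], [1], [2], [3], [4], [5], [6], [7], [8], [9]
  1-simplices (16): [0,4], [0,6], [1,2], [1,5], [1,6], [1,7], [2,5], [2,7], [3,5], [3,7], [3,8], [3,9], [4,9], [5,8], [6,7], [8,9]
  2-simplices (5): [1,2,5], [1,2,7], [1,6,7], [3,5,8], [3,8,9]

so the chain groups are C_0 ≅ Z^10, C_1 ≅ Z^16, C_2 ≅ Z^5.

∂_1: C_1 → C_0 maps an edge to its endpoints' difference, ∂[p,q] = q − p.
The 10×16 boundary matrix has rank 9 and Smith normal form diag(1,1,1,1,1,1,1,1,1).

Boundary ∂_2: C_2 → C_1 acts by ∂[p,q,r] = [q,r] − [p,r] + [p,q]. For instance
  ∂[1,6,7] = [6,7] − [1,7] + [1,6],
  ∂[1,2,5] = [2,5] − [1,5] + [1,2].
The 16×5 boundary matrix has rank 5 and Smith normal form diag(1,1,1,1,1).

Now H_k = ker ∂_k / im ∂_{k+1}, so:

  H_0: rank C_0 − rank ∂_1 = 10 − 9 = 1, and the invariant factors of ∂_1 are all 1, so H_0 = Z.
  H_1: rank ker ∂_1 − rank ∂_2 = (16 − 9) − 5 = 2, and the invariant factors of ∂_2 are all 1, so H_1 = Z^2.
  H_2: rank ker ∂_2 − rank ∂_3 = (5 − 5) − 0 = 0, and there is no ∂_3, so H_2 = 0.

H_0 ≅ Z,  H_1 ≅ Z^2,  H_2 = 0.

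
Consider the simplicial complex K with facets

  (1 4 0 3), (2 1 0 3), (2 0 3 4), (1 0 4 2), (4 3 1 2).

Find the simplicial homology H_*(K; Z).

H_0 ≅ Z,  H_1 = 0,  H_2 = 0,  H_3 ≅ Z.

Fix the vertex order 0 < 1 < 2 < 3 < 4 and write every simplex with vertices in increasing order. Then dim K = 3 and the simplices of K are:

  0-simplices (5): [0], [1], [2], [3], [4]
  1-simplices (10): [0,1], [0,2], [0,3], [0,4], [1,2], [1,3], [1,4], [2,3], [2,4], [3,4]
  2-simplices (10): [0,1,2], [0,1,3], [0,1,4], [0,2,3], [0,2,4], [0,3,4], [1,2,3], [1,2,4], [1,3,4], [2,3,4]
  3-simplices (5): [0,1,2,3], [0,1,2,4], [0,1,3,4], [0,2,3,4], [1,2,3,4]

so the chain groups are C_0 ≅ Z^5, C_1 ≅ Z^10, C_2 ≅ Z^10, C_3 ≅ Z^5.

Boundary ∂_1: C_1 → C_0 is given by ∂[p,q] = [q] − [p]. For instance
  ∂[2,4] = [4] − [2].
The resulting 5×10 matrix has rank 4, and its Smith normal form has invariant factors (1,1,1,1).

∂_2: C_2 → C_1 acts by ∂[p,q,r] = [q,r] − [p,r] + [p,q]. For instance
  ∂[1,2,4] = [2,4] − [1,4] + [1,2],
  ∂[2,3,4] = [3,4] − [2,4] + [2,3].
The 10×10 boundary matrix has rank 6 and Smith normal form diag(1,1,1,1,1,1).

The boundary map ∂_3: C_3 → C_2 sends each 3-simplex σ to the alternating sum Σ_i (−1)^i (σ with its i-th vertex removed). For instance
  ∂[0,2,3,4] = [2,3,4] − [0,3,4] + [0,2,4] − [0,2,3],
  ∂[0,1,2,4] = [1,2,4] − [0,2,4] + [0,1,4] − [0,1,2].
The 10×5 boundary matrix has rank 4 and Smith normal form diag(1,1,1,1).

Reading off H_k = ker ∂_k / im ∂_{k+1}:

  H_0: rank C_0 − rank ∂_1 = 5 − 4 = 1, and the invariant factors of ∂_1 are all 1, so H_0 = Z.
  H_1: rank ker ∂_1 − rank ∂_2 = (10 − 4) − 6 = 0, and the invariant factors of ∂_2 are all 1, so H_1 = 0.
  H_2: rank ker ∂_2 − rank ∂_3 = (10 − 6) − 4 = 0, and the invariant factors of ∂_3 are all 1, so H_2 = 0.
  H_3: rank ker ∂_3 − rank ∂_4 = (5 − 4) − 0 = 1, and there is no ∂_4, so H_3 = Z.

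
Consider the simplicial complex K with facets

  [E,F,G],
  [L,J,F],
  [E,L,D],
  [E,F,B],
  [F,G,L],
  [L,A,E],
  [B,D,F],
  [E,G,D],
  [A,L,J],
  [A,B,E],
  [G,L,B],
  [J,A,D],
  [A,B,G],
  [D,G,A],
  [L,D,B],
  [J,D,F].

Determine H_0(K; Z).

H_0 = Z.

Fix the vertex order A < B < D < E < F < G < J < L and write every simplex with vertices in increasing order. Then dim K = 2 and the simplices of K are:

  0-simplices (8): A, B, D, E, F, G, J, L
  1-simplices (24): AB, AD, AE, AG, AJ, AL, BD, BE, BF, BG, BL, DE, DF, DG, DJ, DL, EF, EG, EL, FG, FJ, FL, GL, JL
  2-simplices (16): ABE, ABG, ADG, ADJ, AEL, AJL, BDF, BDL, BEF, BGL, DEG, DEL, DFJ, EFG, FGL, FJL

Hence C_0 ≅ Z^8, C_1 ≅ Z^24, C_2 ≅ Z^16.

The boundary map ∂_1: C_1 → C_0 maps an edge to its endpoints' difference, ∂[p,q] = q − p.
The 8×24 boundary matrix has rank 7 and Smith normal form diag(1,1,1,1,1,1,1).

Boundary ∂_2: C_2 → C_1 maps a triangle to the signed sum of its edges. For instance
  ∂ADJ = DJ − AJ + AD,
  ∂BDL = DL − BL + BD.
This gives a 24×16 integer matrix of rank 15; reducing to Smith normal form yields diagonal entries (1,1,1,1,1,1,1,1,1,1,1,1,1,1,1).

Reading off H_k = ker ∂_k / im ∂_{k+1}:

  H_0: rank C_0 − rank ∂_1 = 8 − 7 = 1, and the invariant factors of ∂_1 are all 1, so H_0 ≅ Z.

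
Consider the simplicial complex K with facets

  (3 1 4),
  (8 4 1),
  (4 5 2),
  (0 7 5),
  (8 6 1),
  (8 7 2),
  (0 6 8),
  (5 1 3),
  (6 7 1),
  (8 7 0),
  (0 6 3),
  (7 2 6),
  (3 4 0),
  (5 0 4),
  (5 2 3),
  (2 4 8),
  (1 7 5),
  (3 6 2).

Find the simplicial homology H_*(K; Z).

Order the vertices as 0 < 1 < 2 < 3 < 4 < 5 < 6 < 7 < 8. Listing each simplex with vertices in this order, K has dimension 2 with simplices:

  0-simplices (9): [0], [1], [2], [3], [4], [5], [6], [7], [8]
  1-simplices (27): (27 of them)
  2-simplices (18): [0,3,4], [0,3,6], [0,4,5], [0,5,7], [0,6,8], [0,7,8], [1,3,4], [1,3,5], [1,4,8], [1,5,7], [1,6,7], [1,6,8], [2,3,5], [2,3,6], [2,4,5], [2,4,8], [2,6,7], [2,7,8]

Hence C_0 ≅ Z^9, C_1 ≅ Z^27, C_2 ≅ Z^18.

The boundary map ∂_1: C_1 → C_0 sends each edge [p,q] (with p < q) to q − p.
The 9×27 boundary matrix has rank 8 and Smith normal form diag(1,1,1,1,1,1,1,1).

∂_2: C_2 → C_1 sends each 2-simplex [p,q,r] to [q,r] − [p,r] + [p,q]. For instance
  ∂[0,5,7] = [5,7] − [0,7] + [0,5],
  ∂[1,3,5] = [3,5] − [1,5] + [1,3].
The resulting 27×18 matrix has rank 18, and its Smith normal form has invariant factors (1,1,1,1,1,1,1,1,1,1,1,1,1,1,1,1,1,2).

Computing H_k = (kernel of ∂_k) / (image of ∂_{k+1}):

  H_0: rank C_0 − rank ∂_1 = 9 − 8 = 1, and the invariant factors of ∂_1 are all 1, so H_0 = Z.
  H_1: rank ker ∂_1 − rank ∂_2 = (27 − 8) − 18 = 1, and ∂_2 has invariant factor 2 > 1, so H_1 = Z ⊕ Z_2.
  H_2: rank ker ∂_2 − rank ∂_3 = (18 − 18) − 0 = 0, and there is no ∂_3, so H_2 = 0.

(K is a triangulation of the Klein bottle.)

H_0 ≅ Z,  H_1 ≅ Z ⊕ Z_2,  H_2 = 0.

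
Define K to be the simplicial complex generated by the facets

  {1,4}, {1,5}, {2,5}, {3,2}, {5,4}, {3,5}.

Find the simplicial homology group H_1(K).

H_1 ≅ Z^2.

Fix the vertex order 1 < 2 < 3 < 4 < 5 and write every simplex with vertices in increasing order. Then dim K = 1 and the simplices of K are:

  0-simplices (5): [1], [2], [3], [4], [5]
  1-simplices (6): [1,4], [1,5], [2,3], [2,5], [3,5], [4,5]

giving chain groups C_0 ≅ Z^5, C_1 ≅ Z^6.

The boundary map ∂_1: C_1 → C_0 is given by ∂[p,q] = [q] − [p]. For instance
  ∂[1,4] = [4] − [1].
This gives a 5×6 integer matrix of rank 4; reducing to Smith normal form yields diagonal entries (1,1,1,1).

Reading off H_k = ker ∂_k / im ∂_{k+1}:

  H_1: rank ker ∂_1 − rank ∂_2 = (6 − 4) − 0 = 2, and there is no ∂_2, so H_1 ≅ Z^2.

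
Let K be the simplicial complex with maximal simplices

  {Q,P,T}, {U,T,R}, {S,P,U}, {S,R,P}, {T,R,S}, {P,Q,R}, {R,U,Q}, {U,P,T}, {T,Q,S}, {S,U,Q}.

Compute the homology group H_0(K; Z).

H_0 ≅ Z.

Take the total order P < Q < R < S < T < U on the vertex set. Then K (dimension 2) consists of the simplices:

  0-simplices (6): P, Q, R, S, T, U
  1-simplices (15): PQ, PR, PS, PT, PU, QR, QS, QT, QU, RS, RT, RU, ST, SU, TU
  2-simplices (10): PQR, PQT, PRS, PSU, PTU, QRU, QST, QSU, RST, RTU

so the chain groups are C_0 ≅ Z^6, C_1 ≅ Z^15, C_2 ≅ Z^10.

The boundary map ∂_1: C_1 → C_0 sends each edge [p,q] (with p < q) to q − p. For instance
  ∂RT = T − R.
This gives a 6×15 integer matrix of rank 5; reducing to Smith normal form yields diagonal entries (1,1,1,1,1).

The boundary map ∂_2: C_2 → C_1 sends each 2-simplex [p,q,r] to [q,r] − [p,r] + [p,q]. For instance
  ∂PSU = SU − PU + PS,
  ∂PQT = QT − PT + PQ.
As a 15×10 matrix over Z this has rank 10, with invariant factors (1,1,1,1,1,1,1,1,1,2).

Now H_k = ker ∂_k / im ∂_{k+1}, so:

  H_0: rank C_0 − rank ∂_1 = 6 − 5 = 1, and the invariant factors of ∂_1 are all 1, so H_0 = Z.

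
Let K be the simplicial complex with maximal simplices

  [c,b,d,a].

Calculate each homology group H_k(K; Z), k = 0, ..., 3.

We work with the vertex ordering a < b < c < d. The simplices of K, each written with vertices in increasing order, are:

  0-simplices (4): a, b, c, d
  1-simplices (6): ab, ac, ad, bc, bd, cd
  2-simplices (4): abc, abd, acd, bcd
  3-simplices (1): abcd

so the chain groups are C_0 ≅ Z^4, C_1 ≅ Z^6, C_2 ≅ Z^4, C_3 ≅ Z^1.

The boundary map ∂_1: C_1 → C_0 is given by ∂[p,q] = [q] − [p]. For instance
  ∂ad = d − a.
This gives a 4×6 integer matrix of rank 3; reducing to Smith normal form yields diagonal entries (1,1,1).

∂_2: C_2 → C_1 maps a triangle to the signed sum of its edges. For instance
  ∂bcd = cd − bd + bc,
  ∂abc = bc − ac + ab.
As a 6×4 matrix over Z this has rank 3, with invariant factors (1,1,1).

∂_3: C_3 → C_2 sends each 3-simplex σ to the alternating sum Σ_i (−1)^i (σ with its i-th vertex removed). For instance
  ∂abcd = bcd − acd + abd − abc.
The 4×1 boundary matrix has rank 1 and Smith normal form diag(1).

Reading off H_k = ker ∂_k / im ∂_{k+1}:

  H_0: rank C_0 − rank ∂_1 = 4 − 3 = 1, and the invariant factors of ∂_1 are all 1, so H_0 = Z.
  H_1: rank ker ∂_1 − rank ∂_2 = (6 − 3) − 3 = 0, and the invariant factors of ∂_2 are all 1, so H_1 = 0.
  H_2: rank ker ∂_2 − rank ∂_3 = (4 − 3) − 1 = 0, and the invariant factors of ∂_3 are all 1, so H_2 = 0.
  H_3: rank ker ∂_3 − rank ∂_4 = (1 − 1) − 0 = 0, and there is no ∂_4, so H_3 = 0.

H_0 ≅ Z,  H_1 = 0,  H_2 = 0,  H_3 = 0.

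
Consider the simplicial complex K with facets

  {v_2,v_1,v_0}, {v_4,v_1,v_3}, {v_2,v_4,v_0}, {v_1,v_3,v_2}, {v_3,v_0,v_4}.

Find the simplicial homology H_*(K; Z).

H_0 ≅ Z,  H_1 ≅ Z,  H_2 = 0.

Fix the vertex order v_0 < v_1 < v_2 < v_3 < v_4 and write every simplex with vertices in increasing order. Then dim K = 2 and the simplices of K are:

  0-simplices (5): [v_0], [v_1], [v_2], [v_3], [v_4]
  1-simplices (10): [v_0,v_1], [v_0,v_2], [v_0,v_3], [v_0,v_4], [v_1,v_2], [v_1,v_3], [v_1,v_4], [v_2,v_3], [v_2,v_4], [v_3,v_4]
  2-simplices (5): [v_0,v_1,v_2], [v_0,v_2,v_4], [v_0,v_3,v_4], [v_1,v_2,v_3], [v_1,v_3,v_4]

Hence C_0 ≅ Z^5, C_1 ≅ Z^10, C_2 ≅ Z^5.

Boundary ∂_1: C_1 → C_0 sends each edge [p,q] (with p < q) to q − p.
The 5×10 boundary matrix has rank 4 and Smith normal form diag(1,1,1,1).

Boundary ∂_2: C_2 → C_1 acts by ∂[p,q,r] = [q,r] − [p,r] + [p,q]. For instance
  ∂[v_1,v_2,v_3] = [v_2,v_3] − [v_1,v_3] + [v_1,v_2],
  ∂[v_1,v_3,v_4] = [v_3,v_4] − [v_1,v_4] + [v_1,v_3].
The resulting 10×5 matrix has rank 5, and its Smith normal form has invariant factors (1,1,1,1,1).

Computing H_k = (kernel of ∂_k) / (image of ∂_{k+1}):

  H_0: rank C_0 − rank ∂_1 = 5 − 4 = 1, and the invariant factors of ∂_1 are all 1, so H_0 ≅ Z.
  H_1: rank ker ∂_1 − rank ∂_2 = (10 − 4) − 5 = 1, and the invariant factors of ∂_2 are all 1, so H_1 ≅ Z.
  H_2: rank ker ∂_2 − rank ∂_3 = (5 − 5) − 0 = 0, and there is no ∂_3, so H_2 ≅ 0.

As a check, the Euler characteristic is 5 − 10 + 5 = 0, which agrees with 1 − 1 + 0 = 0.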